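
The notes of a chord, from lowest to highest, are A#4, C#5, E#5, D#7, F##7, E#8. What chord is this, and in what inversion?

The pitch classes A#, C#, E#, D#, F## arrange in thirds as D#–F##–A#–C#–E#: a D# dominant ninth chord.
The lowest note is A#, the fifth of the chord, so this is second inversion.

D# dominant ninth, second inversion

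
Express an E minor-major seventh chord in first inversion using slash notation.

First inversion of E minor-major seventh has the third (G) in the bass. As a slash chord: Em(maj7)/G.

Em(maj7)/G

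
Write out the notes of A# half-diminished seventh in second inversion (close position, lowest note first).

E, G#, A#, C#

Spelling A# half-diminished seventh: A#–C#–E–G#. In second inversion the fifth is bass, giving E, G#, A#, C# from the bottom.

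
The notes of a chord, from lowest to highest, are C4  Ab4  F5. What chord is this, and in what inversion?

F minor, second inversion

The pitch classes C, Ab, F arrange in thirds as F–Ab–C: an F minor triad.
C is the fifth of F minor; fifth in the bass means second inversion (figured bass 6/4).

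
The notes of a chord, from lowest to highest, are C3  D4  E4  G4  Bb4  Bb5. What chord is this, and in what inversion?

The pitch classes C, D, E, G, Bb arrange in thirds as C–E–G–Bb–D: a C dominant ninth chord.
With the root (C) in the bass, the chord is in root position.

C dominant ninth, root position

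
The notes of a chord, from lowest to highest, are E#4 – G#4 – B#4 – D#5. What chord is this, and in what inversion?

Reducing to letter names: E#, G#, B#, D#. These stack in thirds as E#–G#–B#–D# — an E# minor seventh chord.
E# is the root of E# minor seventh; root in the bass means root position (figured bass 7).

E# minor seventh, root position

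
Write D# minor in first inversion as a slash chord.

First inversion of D# minor has the third (F#) in the bass. As a slash chord: D#m/F#.

D#m/F#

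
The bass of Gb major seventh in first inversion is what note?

Bb

The third of Gb major seventh (Gb–Bb–Db–F) is Bb; that is the bass in first inversion.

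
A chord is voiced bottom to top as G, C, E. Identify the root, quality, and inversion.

C major, second inversion

The distinct note names are G, C, E. Stacked in thirds they read C–E–G, which is a major triad on C.
G is the fifth of C major; fifth in the bass means second inversion (figured bass 6/4).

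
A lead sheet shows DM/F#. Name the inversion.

first inversion

DM/F# means D major with F# in the bass. F# is the third of D major (D–F#–A), so this is first inversion.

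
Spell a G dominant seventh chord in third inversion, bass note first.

G dominant seventh is G–B–D–F. Third inversion puts the seventh (F) in the bass, with the remaining tones above: F, G, B, D.

F, G, B, D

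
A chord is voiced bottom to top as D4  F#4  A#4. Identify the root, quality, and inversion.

The distinct note names are D, F#, A#. Stacked in thirds they read D–F#–A#, which is an augmented triad on D.
D is the root of D augmented; root in the bass means root position (figured bass 5/3).

D augmented, root position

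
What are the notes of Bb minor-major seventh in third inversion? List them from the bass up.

A, Bb, Db, F

Bb minor-major seventh is Bb–Db–F–A. Third inversion puts the seventh (A) in the bass, with the remaining tones above: A, Bb, Db, F.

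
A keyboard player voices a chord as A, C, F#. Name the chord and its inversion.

F# diminished, first inversion

Reducing to letter names: A, C, F#. These stack in thirds as F#–A–C — an F# diminished triad.
With the third (A) in the bass, the chord is in first inversion (figured bass 6).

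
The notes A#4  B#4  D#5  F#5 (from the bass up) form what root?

B#

A#, B#, D#, F# are the tones of a B# half-diminished seventh chord (B#–D#–F#–A#), making B# the root.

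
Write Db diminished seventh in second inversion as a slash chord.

Dbdim7/Abb

Second inversion of Db diminished seventh has the fifth (Abb) in the bass. As a slash chord: Dbdim7/Abb.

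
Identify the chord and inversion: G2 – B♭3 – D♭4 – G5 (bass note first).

G diminished, root position

Reducing to letter names: G, Bb, Db. These stack in thirds as G–Bb–Db — a G diminished triad.
G is the root of G diminished; root in the bass means root position (figured bass 5/3).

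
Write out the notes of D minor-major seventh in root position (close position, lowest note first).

D, F, A, C#

The chord tones are D–F–A–C#. With the root (D) lowest for root position: D, F, A, C#.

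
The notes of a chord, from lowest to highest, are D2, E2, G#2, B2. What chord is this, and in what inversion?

Reducing to letter names: D, E, G#, B. These stack in thirds as E–G#–B–D — an E dominant seventh chord.
With the seventh (D) in the bass, the chord is in third inversion (figured bass 4/2).

E dominant seventh, third inversion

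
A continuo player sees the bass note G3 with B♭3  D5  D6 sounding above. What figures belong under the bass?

The notes G, Bb, D stack in thirds as G–Bb–D — a G minor triad. The bass G is the root, so this is root position: figured 5/3.

5/3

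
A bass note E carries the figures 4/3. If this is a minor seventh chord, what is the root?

A

The figures 4/3 mean the fifth of the chord is in the bass. If E is the fifth of a minor seventh chord, the root is A (chord tones A–C–E–G).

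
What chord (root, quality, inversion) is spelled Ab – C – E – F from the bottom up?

F minor-major seventh, first inversion

The distinct note names are Ab, C, E, F. Stacked in thirds they read F–Ab–C–E, which is a minor-major seventh chord on F.
With the third (Ab) in the bass, the chord is in first inversion (figured bass 6/5).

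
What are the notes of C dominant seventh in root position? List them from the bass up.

Spelling C dominant seventh: C–E–G–Bb. In root position the root is bass, giving C, E, G, Bb from the bottom.

C, E, G, Bb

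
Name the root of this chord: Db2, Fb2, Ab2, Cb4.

The distinct letter names are Db, Fb, Ab, Cb. Arranged as a stack of thirds they read Db–Fb–Ab–Cb, so Db is the root (a Db minor seventh chord).

Db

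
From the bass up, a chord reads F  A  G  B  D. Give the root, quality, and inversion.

The pitch classes F, A, G, B, D arrange in thirds as G–B–D–F–A: a G dominant ninth chord.
F is the seventh of G dominant ninth; seventh in the bass means third inversion.

G dominant ninth, third inversion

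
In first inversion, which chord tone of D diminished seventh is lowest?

F

The third of D diminished seventh (D–F–Ab–Cb) is F; that is the bass in first inversion.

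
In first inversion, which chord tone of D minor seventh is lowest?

In first inversion the third is lowest. For D minor seventh (D–F–A–C) that is F.

F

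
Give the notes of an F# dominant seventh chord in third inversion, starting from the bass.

F# dominant seventh is F#–A#–C#–E. Third inversion puts the seventh (E) in the bass, with the remaining tones above: E, F#, A#, C#.

E, F#, A#, C#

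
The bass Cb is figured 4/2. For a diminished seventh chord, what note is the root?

D

The figures 4/2 mean the seventh of the chord is in the bass. If Cb is the seventh of a diminished seventh chord, the root is D (chord tones D–F–Ab–Cb).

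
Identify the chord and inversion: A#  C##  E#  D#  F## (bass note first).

The distinct note names are A#, C##, E#, D#, F##. Stacked in thirds they read D#–F##–A#–C##–E#, which is a major ninth chord on D#.
With the fifth (A#) in the bass, the chord is in second inversion.

D# major ninth, second inversion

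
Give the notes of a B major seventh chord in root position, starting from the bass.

Spelling B major seventh: B–D#–F#–A#. In root position the root is bass, giving B, D#, F#, A# from the bottom.

B, D#, F#, A#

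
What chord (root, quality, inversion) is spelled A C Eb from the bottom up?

Reducing to letter names: A, C, Eb. These stack in thirds as A–C–Eb — an A diminished triad.
With the root (A) in the bass, the chord is in root position (figured bass 5/3).

A diminished, root position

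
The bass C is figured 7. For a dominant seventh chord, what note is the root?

The figures 7 mean the root of the chord is in the bass. If C is the root of a dominant seventh chord, the root is C (chord tones C–E–G–Bb).

C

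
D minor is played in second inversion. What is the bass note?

A

D minor is D–F–A. Second inversion places the fifth in the bass: A.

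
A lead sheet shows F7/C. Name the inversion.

F7/C means F dominant seventh with C in the bass. C is the fifth of F dominant seventh (F–A–C–Eb), so this is second inversion.

second inversion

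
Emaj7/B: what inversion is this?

Emaj7/B means E major seventh with B in the bass. B is the fifth of E major seventh (E–G#–B–D#), so this is second inversion.

second inversion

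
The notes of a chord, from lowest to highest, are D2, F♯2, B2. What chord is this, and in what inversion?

The pitch classes D, F#, B arrange in thirds as B–D–F#: a B minor triad.
D is the third of B minor; third in the bass means first inversion (figured bass 6).

B minor, first inversion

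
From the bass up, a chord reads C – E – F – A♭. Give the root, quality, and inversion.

Reducing to letter names: C, E, F, Ab. These stack in thirds as F–Ab–C–E — an F minor-major seventh chord.
The lowest note is C, the fifth of the chord, so this is second inversion (figured bass 4/3).

F minor-major seventh, second inversion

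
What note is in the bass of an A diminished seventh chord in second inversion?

Eb

The fifth of A diminished seventh (A–C–Eb–Gb) is Eb; that is the bass in second inversion.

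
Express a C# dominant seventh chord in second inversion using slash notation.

C#7/G#

Second inversion of C# dominant seventh has the fifth (G#) in the bass. As a slash chord: C#7/G#.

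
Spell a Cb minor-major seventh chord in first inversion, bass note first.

Ebb, Gb, Bb, Cb

Spelling Cb minor-major seventh: Cb–Ebb–Gb–Bb. In first inversion the third is bass, giving Ebb, Gb, Bb, Cb from the bottom.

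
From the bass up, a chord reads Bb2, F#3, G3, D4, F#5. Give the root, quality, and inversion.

G minor-major seventh, first inversion

Reducing to letter names: Bb, F#, G, D. These stack in thirds as G–Bb–D–F# — a G minor-major seventh chord.
The lowest note is Bb, the third of the chord, so this is first inversion (figured bass 6/5).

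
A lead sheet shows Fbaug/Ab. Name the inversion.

Fbaug/Ab means Fb augmented with Ab in the bass. Ab is the third of Fb augmented (Fb–Ab–C), so this is first inversion.

first inversion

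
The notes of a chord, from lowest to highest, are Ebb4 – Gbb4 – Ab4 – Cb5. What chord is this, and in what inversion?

The distinct note names are Ebb, Gbb, Ab, Cb. Stacked in thirds they read Ab–Cb–Ebb–Gbb, which is a diminished seventh chord on Ab.
Ebb is the fifth of Ab diminished seventh; fifth in the bass means second inversion (figured bass 4/3).

Ab diminished seventh, second inversion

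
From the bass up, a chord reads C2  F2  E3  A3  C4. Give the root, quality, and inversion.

F major seventh, second inversion

The pitch classes C, F, E, A arrange in thirds as F–A–C–E: an F major seventh chord.
With the fifth (C) in the bass, the chord is in second inversion (figured bass 4/3).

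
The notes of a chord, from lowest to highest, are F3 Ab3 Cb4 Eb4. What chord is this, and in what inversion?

Reducing to letter names: F, Ab, Cb, Eb. These stack in thirds as F–Ab–Cb–Eb — an F half-diminished seventh chord.
With the root (F) in the bass, the chord is in root position (figured bass 7).

F half-diminished seventh, root position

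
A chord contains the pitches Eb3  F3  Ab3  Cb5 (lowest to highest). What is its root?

Reordering Eb, F, Ab, Cb into stacked thirds gives F–Ab–Cb–Eb; the bottom of that stack, F, is the root.

F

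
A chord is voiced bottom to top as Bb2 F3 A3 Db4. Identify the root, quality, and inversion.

The distinct note names are Bb, F, A, Db. Stacked in thirds they read Bb–Db–F–A, which is a minor-major seventh chord on Bb.
The lowest note is Bb, the root of the chord, so this is root position (figured bass 7).

Bb minor-major seventh, root position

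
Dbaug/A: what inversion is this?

second inversion

Dbaug/A means Db augmented with A in the bass. A is the fifth of Db augmented (Db–F–A), so this is second inversion.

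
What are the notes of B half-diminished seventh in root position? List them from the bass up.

B half-diminished seventh is B–D–F–A. Root position puts the root (B) in the bass, with the remaining tones above: B, D, F, A.

B, D, F, A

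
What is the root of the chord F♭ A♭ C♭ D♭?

Db

The distinct letter names are Fb, Ab, Cb, Db. Arranged as a stack of thirds they read Db–Fb–Ab–Cb, so Db is the root (a Db minor seventh chord).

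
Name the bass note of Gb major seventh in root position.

Gb major seventh is Gb–Bb–Db–F. Root position places the root in the bass: Gb.

Gb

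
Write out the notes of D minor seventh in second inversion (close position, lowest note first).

A, C, D, F

The chord tones are D–F–A–C. With the fifth (A) lowest for second inversion: A, C, D, F.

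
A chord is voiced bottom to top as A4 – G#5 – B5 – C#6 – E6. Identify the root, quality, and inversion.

A major ninth, root position

The pitch classes A, G#, B, C#, E arrange in thirds as A–C#–E–G#–B: an A major ninth chord.
The lowest note is A, the root of the chord, so this is root position.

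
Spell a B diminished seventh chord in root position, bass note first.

B, D, F, Ab

Spelling B diminished seventh: B–D–F–Ab. In root position the root is bass, giving B, D, F, Ab from the bottom.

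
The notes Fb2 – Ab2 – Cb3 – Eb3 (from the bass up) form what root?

Reordering Fb, Ab, Cb, Eb into stacked thirds gives Fb–Ab–Cb–Eb; the bottom of that stack, Fb, is the root.

Fb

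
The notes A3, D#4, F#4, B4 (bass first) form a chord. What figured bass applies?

4/2

The notes A, D#, F#, B stack in thirds as B–D#–F#–A — a B dominant seventh chord. The bass A is the seventh, so this is third inversion: figured 4/2.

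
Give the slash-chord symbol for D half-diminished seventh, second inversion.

Second inversion of D half-diminished seventh has the fifth (Ab) in the bass. As a slash chord: Dø7/Ab.

Dø7/Ab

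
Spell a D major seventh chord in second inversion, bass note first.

A, C#, D, F#

Spelling D major seventh: D–F#–A–C#. In second inversion the fifth is bass, giving A, C#, D, F# from the bottom.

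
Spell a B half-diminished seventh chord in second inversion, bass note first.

The chord tones are B–D–F–A. With the fifth (F) lowest for second inversion: F, A, B, D.

F, A, B, D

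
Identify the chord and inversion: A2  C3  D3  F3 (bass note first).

D minor seventh, second inversion

Reducing to letter names: A, C, D, F. These stack in thirds as D–F–A–C — a D minor seventh chord.
The lowest note is A, the fifth of the chord, so this is second inversion (figured bass 4/3).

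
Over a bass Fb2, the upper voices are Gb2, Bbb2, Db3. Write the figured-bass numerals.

The notes Fb, Gb, Bbb, Db stack in thirds as Gb–Bbb–Db–Fb — a Gb minor seventh chord. The bass Fb is the seventh, so this is third inversion: figured 4/2.

4/2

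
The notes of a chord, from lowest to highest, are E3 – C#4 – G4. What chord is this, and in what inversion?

The pitch classes E, C#, G arrange in thirds as C#–E–G: a C# diminished triad.
The lowest note is E, the third of the chord, so this is first inversion (figured bass 6).

C# diminished, first inversion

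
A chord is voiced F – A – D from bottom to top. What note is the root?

D

The distinct letter names are F, A, D. Arranged as a stack of thirds they read D–F–A, so D is the root (a D minor triad).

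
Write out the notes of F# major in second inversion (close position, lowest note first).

C#, F#, A#

The chord tones are F#–A#–C#. With the fifth (C#) lowest for second inversion: C#, F#, A#.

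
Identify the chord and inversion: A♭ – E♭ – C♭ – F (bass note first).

Reducing to letter names: Ab, Eb, Cb, F. These stack in thirds as F–Ab–Cb–Eb — an F half-diminished seventh chord.
The lowest note is Ab, the third of the chord, so this is first inversion (figured bass 6/5).

F half-diminished seventh, first inversion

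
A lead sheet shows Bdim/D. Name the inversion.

first inversion

Bdim/D means B diminished with D in the bass. D is the third of B diminished (B–D–F), so this is first inversion.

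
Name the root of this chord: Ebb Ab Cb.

The distinct letter names are Ebb, Ab, Cb. Arranged as a stack of thirds they read Ab–Cb–Ebb, so Ab is the root (an Ab diminished triad).

Ab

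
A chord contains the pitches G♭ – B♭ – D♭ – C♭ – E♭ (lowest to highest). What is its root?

Cb

Gb, Bb, Db, Cb, Eb are the tones of a Cb major ninth chord (Cb–Eb–Gb–Bb–Db), making Cb the root.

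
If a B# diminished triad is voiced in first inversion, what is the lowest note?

D#

In first inversion the third is lowest. For B# diminished (B#–D#–F#) that is D#.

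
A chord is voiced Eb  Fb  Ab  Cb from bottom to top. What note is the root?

Fb

Eb, Fb, Ab, Cb are the tones of an Fb major seventh chord (Fb–Ab–Cb–Eb), making Fb the root.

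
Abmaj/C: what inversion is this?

first inversion

Abmaj/C means Ab major with C in the bass. C is the third of Ab major (Ab–C–Eb), so this is first inversion.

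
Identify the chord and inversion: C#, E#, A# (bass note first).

A# minor, first inversion

The distinct note names are C#, E#, A#. Stacked in thirds they read A#–C#–E#, which is a minor triad on A#.
The lowest note is C#, the third of the chord, so this is first inversion (figured bass 6).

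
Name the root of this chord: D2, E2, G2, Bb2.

D, E, G, Bb are the tones of an E half-diminished seventh chord (E–G–Bb–D), making E the root.

E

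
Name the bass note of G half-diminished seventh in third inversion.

In third inversion the seventh is lowest. For G half-diminished seventh (G–Bb–Db–F) that is F.

F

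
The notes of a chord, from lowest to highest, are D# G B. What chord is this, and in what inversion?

G augmented, second inversion

Reducing to letter names: D#, G, B. These stack in thirds as G–B–D# — a G augmented triad.
D# is the fifth of G augmented; fifth in the bass means second inversion (figured bass 6/4).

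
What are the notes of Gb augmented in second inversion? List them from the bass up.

The chord tones are Gb–Bb–D. With the fifth (D) lowest for second inversion: D, Gb, Bb.

D, Gb, Bb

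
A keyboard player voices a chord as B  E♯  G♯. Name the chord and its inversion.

E# diminished, second inversion

The distinct note names are B, E#, G#. Stacked in thirds they read E#–G#–B, which is a diminished triad on E#.
With the fifth (B) in the bass, the chord is in second inversion (figured bass 6/4).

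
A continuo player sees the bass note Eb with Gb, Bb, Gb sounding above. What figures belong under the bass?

5/3

The notes Eb, Gb, Bb stack in thirds as Eb–Gb–Bb — an Eb minor triad. The bass Eb is the root, so this is root position: figured 5/3.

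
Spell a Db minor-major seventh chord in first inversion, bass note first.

Db minor-major seventh is Db–Fb–Ab–C. First inversion puts the third (Fb) in the bass, with the remaining tones above: Fb, Ab, C, Db.

Fb, Ab, C, Db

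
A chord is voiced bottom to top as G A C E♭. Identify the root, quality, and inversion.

A half-diminished seventh, third inversion

The distinct note names are G, A, C, Eb. Stacked in thirds they read A–C–Eb–G, which is a half-diminished seventh chord on A.
G is the seventh of A half-diminished seventh; seventh in the bass means third inversion (figured bass 4/2).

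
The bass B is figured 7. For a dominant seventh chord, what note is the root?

B

The figures 7 mean the root of the chord is in the bass. If B is the root of a dominant seventh chord, the root is B (chord tones B–D#–F#–A).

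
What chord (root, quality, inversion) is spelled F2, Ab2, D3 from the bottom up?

D diminished, first inversion

The distinct note names are F, Ab, D. Stacked in thirds they read D–F–Ab, which is a diminished triad on D.
The lowest note is F, the third of the chord, so this is first inversion (figured bass 6).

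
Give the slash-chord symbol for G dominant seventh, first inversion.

First inversion of G dominant seventh has the third (B) in the bass. As a slash chord: G7/B.

G7/B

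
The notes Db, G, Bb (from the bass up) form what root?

G

Reordering Db, G, Bb into stacked thirds gives G–Bb–Db; the bottom of that stack, G, is the root.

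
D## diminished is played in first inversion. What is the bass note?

D## diminished is D##–F##–A#. First inversion places the third in the bass: F##.

F##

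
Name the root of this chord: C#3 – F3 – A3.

F

Reordering C#, F, A into stacked thirds gives F–A–C#; the bottom of that stack, F, is the root.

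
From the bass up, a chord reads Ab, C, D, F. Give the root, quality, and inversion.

D half-diminished seventh, second inversion

The distinct note names are Ab, C, D, F. Stacked in thirds they read D–F–Ab–C, which is a half-diminished seventh chord on D.
With the fifth (Ab) in the bass, the chord is in second inversion (figured bass 4/3).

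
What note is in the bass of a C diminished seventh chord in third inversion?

Bbb

C diminished seventh is C–Eb–Gb–Bbb. Third inversion places the seventh in the bass: Bbb.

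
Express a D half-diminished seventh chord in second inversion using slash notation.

Second inversion of D half-diminished seventh has the fifth (Ab) in the bass. As a slash chord: Dø7/Ab.

Dø7/Ab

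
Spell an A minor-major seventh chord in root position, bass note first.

A, C, E, G#

A minor-major seventh is A–C–E–G#. Root position puts the root (A) in the bass, with the remaining tones above: A, C, E, G#.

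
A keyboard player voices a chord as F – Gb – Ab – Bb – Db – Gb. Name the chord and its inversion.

The distinct note names are F, Gb, Ab, Bb, Db. Stacked in thirds they read Gb–Bb–Db–F–Ab, which is a major ninth chord on Gb.
The lowest note is F, the seventh of the chord, so this is third inversion.

Gb major ninth, third inversion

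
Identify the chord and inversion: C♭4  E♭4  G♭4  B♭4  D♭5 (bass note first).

Cb major ninth, root position

The distinct note names are Cb, Eb, Gb, Bb, Db. Stacked in thirds they read Cb–Eb–Gb–Bb–Db, which is a major ninth chord on Cb.
With the root (Cb) in the bass, the chord is in root position.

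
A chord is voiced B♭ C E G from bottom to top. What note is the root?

Bb, C, E, G are the tones of a C dominant seventh chord (C–E–G–Bb), making C the root.

C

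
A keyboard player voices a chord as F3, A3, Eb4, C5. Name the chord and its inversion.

F dominant seventh, root position

The distinct note names are F, A, Eb, C. Stacked in thirds they read F–A–C–Eb, which is a dominant seventh chord on F.
F is the root of F dominant seventh; root in the bass means root position (figured bass 7).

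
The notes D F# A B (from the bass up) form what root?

B

The distinct letter names are D, F#, A, B. Arranged as a stack of thirds they read B–D–F#–A, so B is the root (a B minor seventh chord).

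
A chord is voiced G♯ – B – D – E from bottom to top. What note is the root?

The distinct letter names are G#, B, D, E. Arranged as a stack of thirds they read E–G#–B–D, so E is the root (an E dominant seventh chord).

E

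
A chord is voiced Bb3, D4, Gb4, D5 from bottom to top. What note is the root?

Gb

Reordering Bb, D, Gb into stacked thirds gives Gb–Bb–D; the bottom of that stack, Gb, is the root.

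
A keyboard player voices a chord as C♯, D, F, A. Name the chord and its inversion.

The distinct note names are C#, D, F, A. Stacked in thirds they read D–F–A–C#, which is a minor-major seventh chord on D.
C# is the seventh of D minor-major seventh; seventh in the bass means third inversion (figured bass 4/2).

D minor-major seventh, third inversion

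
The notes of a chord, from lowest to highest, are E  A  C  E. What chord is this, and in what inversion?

The pitch classes E, A, C arrange in thirds as A–C–E: an A minor triad.
With the fifth (E) in the bass, the chord is in second inversion (figured bass 6/4).

A minor, second inversion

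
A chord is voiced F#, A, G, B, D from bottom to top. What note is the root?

G

F#, A, G, B, D are the tones of a G major ninth chord (G–B–D–F#–A), making G the root.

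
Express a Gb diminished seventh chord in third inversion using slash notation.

Third inversion of Gb diminished seventh has the seventh (Fbb) in the bass. As a slash chord: Gbdim7/Fbb.

Gbdim7/Fbb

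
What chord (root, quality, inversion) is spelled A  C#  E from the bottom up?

A major, root position

The distinct note names are A, C#, E. Stacked in thirds they read A–C#–E, which is a major triad on A.
With the root (A) in the bass, the chord is in root position (figured bass 5/3).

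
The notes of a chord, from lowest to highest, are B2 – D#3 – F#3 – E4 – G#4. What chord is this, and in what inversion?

E major ninth, second inversion

Reducing to letter names: B, D#, F#, E, G#. These stack in thirds as E–G#–B–D#–F# — an E major ninth chord.
B is the fifth of E major ninth; fifth in the bass means second inversion.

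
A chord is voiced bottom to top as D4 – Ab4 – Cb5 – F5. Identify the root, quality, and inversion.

D diminished seventh, root position

The pitch classes D, Ab, Cb, F arrange in thirds as D–F–Ab–Cb: a D diminished seventh chord.
The lowest note is D, the root of the chord, so this is root position (figured bass 7).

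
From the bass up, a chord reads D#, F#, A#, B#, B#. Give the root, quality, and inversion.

The pitch classes D#, F#, A#, B# arrange in thirds as B#–D#–F#–A#: a B# half-diminished seventh chord.
The lowest note is D#, the third of the chord, so this is first inversion (figured bass 6/5).

B# half-diminished seventh, first inversion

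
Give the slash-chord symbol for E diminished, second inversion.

Edim/Bb

Second inversion of E diminished has the fifth (Bb) in the bass. As a slash chord: Edim/Bb.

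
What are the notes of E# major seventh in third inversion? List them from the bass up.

D##, E#, G##, B#

E# major seventh is E#–G##–B#–D##. Third inversion puts the seventh (D##) in the bass, with the remaining tones above: D##, E#, G##, B#.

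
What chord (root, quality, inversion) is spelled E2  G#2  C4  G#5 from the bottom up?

C augmented, first inversion

The pitch classes E, G#, C arrange in thirds as C–E–G#: a C augmented triad.
The lowest note is E, the third of the chord, so this is first inversion (figured bass 6).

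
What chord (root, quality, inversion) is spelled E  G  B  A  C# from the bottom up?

The distinct note names are E, G, B, A, C#. Stacked in thirds they read A–C#–E–G–B, which is a dominant ninth chord on A.
With the fifth (E) in the bass, the chord is in second inversion.

A dominant ninth, second inversion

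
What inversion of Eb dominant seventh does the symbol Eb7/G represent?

first inversion

Eb7/G means Eb dominant seventh with G in the bass. G is the third of Eb dominant seventh (Eb–G–Bb–Db), so this is first inversion.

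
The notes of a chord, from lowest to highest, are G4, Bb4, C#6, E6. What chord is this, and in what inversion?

Reducing to letter names: G, Bb, C#, E. These stack in thirds as C#–E–G–Bb — a C# diminished seventh chord.
With the fifth (G) in the bass, the chord is in second inversion (figured bass 4/3).

C# diminished seventh, second inversion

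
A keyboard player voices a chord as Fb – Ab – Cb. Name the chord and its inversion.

The pitch classes Fb, Ab, Cb arrange in thirds as Fb–Ab–Cb: an Fb major triad.
The lowest note is Fb, the root of the chord, so this is root position (figured bass 5/3).

Fb major, root position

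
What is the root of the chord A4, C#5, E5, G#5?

A

The distinct letter names are A, C#, E, G#. Arranged as a stack of thirds they read A–C#–E–G#, so A is the root (an A major seventh chord).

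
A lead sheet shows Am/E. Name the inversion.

second inversion

Am/E means A minor with E in the bass. E is the fifth of A minor (A–C–E), so this is second inversion.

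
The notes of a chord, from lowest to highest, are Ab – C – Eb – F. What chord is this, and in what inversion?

F minor seventh, first inversion

The pitch classes Ab, C, Eb, F arrange in thirds as F–Ab–C–Eb: an F minor seventh chord.
With the third (Ab) in the bass, the chord is in first inversion (figured bass 6/5).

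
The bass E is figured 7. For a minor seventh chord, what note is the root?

E

The figures 7 mean the root of the chord is in the bass. If E is the root of a minor seventh chord, the root is E (chord tones E–G–B–D).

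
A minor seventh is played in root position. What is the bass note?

A

In root position the root is lowest. For A minor seventh (A–C–E–G) that is A.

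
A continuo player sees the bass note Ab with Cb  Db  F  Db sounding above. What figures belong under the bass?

The notes Ab, Cb, Db, F stack in thirds as Db–F–Ab–Cb — a Db dominant seventh chord. The bass Ab is the fifth, so this is second inversion: figured 4/3.

4/3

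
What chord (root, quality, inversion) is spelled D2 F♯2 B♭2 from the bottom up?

The distinct note names are D, F#, Bb. Stacked in thirds they read Bb–D–F#, which is an augmented triad on Bb.
The lowest note is D, the third of the chord, so this is first inversion (figured bass 6).

Bb augmented, first inversion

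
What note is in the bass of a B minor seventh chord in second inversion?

In second inversion the fifth is lowest. For B minor seventh (B–D–F#–A) that is F#.

F#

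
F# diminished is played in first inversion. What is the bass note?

A

In first inversion the third is lowest. For F# diminished (F#–A–C) that is A.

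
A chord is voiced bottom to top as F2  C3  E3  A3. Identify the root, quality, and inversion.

F major seventh, root position

The distinct note names are F, C, E, A. Stacked in thirds they read F–A–C–E, which is a major seventh chord on F.
With the root (F) in the bass, the chord is in root position (figured bass 7).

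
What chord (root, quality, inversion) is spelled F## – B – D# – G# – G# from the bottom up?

G# minor-major seventh, third inversion

Reducing to letter names: F##, B, D#, G#. These stack in thirds as G#–B–D#–F## — a G# minor-major seventh chord.
The lowest note is F##, the seventh of the chord, so this is third inversion (figured bass 4/2).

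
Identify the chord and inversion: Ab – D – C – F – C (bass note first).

The pitch classes Ab, D, C, F arrange in thirds as D–F–Ab–C: a D half-diminished seventh chord.
Ab is the fifth of D half-diminished seventh; fifth in the bass means second inversion (figured bass 4/3).

D half-diminished seventh, second inversion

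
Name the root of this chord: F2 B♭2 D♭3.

The distinct letter names are F, Bb, Db. Arranged as a stack of thirds they read Bb–Db–F, so Bb is the root (a Bb minor triad).

Bb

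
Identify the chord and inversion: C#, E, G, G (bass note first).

C# diminished, root position

Reducing to letter names: C#, E, G. These stack in thirds as C#–E–G — a C# diminished triad.
The lowest note is C#, the root of the chord, so this is root position (figured bass 5/3).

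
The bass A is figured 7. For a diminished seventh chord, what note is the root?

A

The figures 7 mean the root of the chord is in the bass. If A is the root of a diminished seventh chord, the root is A (chord tones A–C–Eb–Gb).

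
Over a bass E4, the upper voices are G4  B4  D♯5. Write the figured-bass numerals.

The notes E, G, B, D# stack in thirds as E–G–B–D# — an E minor-major seventh chord. The bass E is the root, so this is root position: figured 7.

7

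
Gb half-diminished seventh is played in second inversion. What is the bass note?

Dbb

The fifth of Gb half-diminished seventh (Gb–Bbb–Dbb–Fb) is Dbb; that is the bass in second inversion.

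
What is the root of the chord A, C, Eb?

A, C, Eb are the tones of an A diminished triad (A–C–Eb), making A the root.

A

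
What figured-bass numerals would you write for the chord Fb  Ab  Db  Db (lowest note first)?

6

The notes Fb, Ab, Db stack in thirds as Db–Fb–Ab — a Db minor triad. The bass Fb is the third, so this is first inversion: figured 6.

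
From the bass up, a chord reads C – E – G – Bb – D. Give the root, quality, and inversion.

C dominant ninth, root position

The distinct note names are C, E, G, Bb, D. Stacked in thirds they read C–E–G–Bb–D, which is a dominant ninth chord on C.
C is the root of C dominant ninth; root in the bass means root position.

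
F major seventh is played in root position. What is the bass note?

F

In root position the root is lowest. For F major seventh (F–A–C–E) that is F.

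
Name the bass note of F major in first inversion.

F major is F–A–C. First inversion places the third in the bass: A.

A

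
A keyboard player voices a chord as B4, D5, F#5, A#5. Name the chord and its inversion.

B minor-major seventh, root position

Reducing to letter names: B, D, F#, A#. These stack in thirds as B–D–F#–A# — a B minor-major seventh chord.
The lowest note is B, the root of the chord, so this is root position (figured bass 7).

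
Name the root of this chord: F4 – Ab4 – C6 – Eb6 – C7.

F

The distinct letter names are F, Ab, C, Eb. Arranged as a stack of thirds they read F–Ab–C–Eb, so F is the root (an F minor seventh chord).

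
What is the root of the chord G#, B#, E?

E

The distinct letter names are G#, B#, E. Arranged as a stack of thirds they read E–G#–B#, so E is the root (an E augmented triad).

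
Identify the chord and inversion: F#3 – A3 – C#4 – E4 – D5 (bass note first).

Reducing to letter names: F#, A, C#, E, D. These stack in thirds as D–F#–A–C#–E — a D major ninth chord.
With the third (F#) in the bass, the chord is in first inversion.

D major ninth, first inversion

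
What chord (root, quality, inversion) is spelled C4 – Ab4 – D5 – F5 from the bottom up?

Reducing to letter names: C, Ab, D, F. These stack in thirds as D–F–Ab–C — a D half-diminished seventh chord.
C is the seventh of D half-diminished seventh; seventh in the bass means third inversion (figured bass 4/2).

D half-diminished seventh, third inversion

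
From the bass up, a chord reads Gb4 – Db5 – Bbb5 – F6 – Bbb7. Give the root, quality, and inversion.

The distinct note names are Gb, Db, Bbb, F. Stacked in thirds they read Gb–Bbb–Db–F, which is a minor-major seventh chord on Gb.
Gb is the root of Gb minor-major seventh; root in the bass means root position (figured bass 7).

Gb minor-major seventh, root position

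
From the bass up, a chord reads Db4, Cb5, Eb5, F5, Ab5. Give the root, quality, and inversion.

Db dominant ninth, root position

Reducing to letter names: Db, Cb, Eb, F, Ab. These stack in thirds as Db–F–Ab–Cb–Eb — a Db dominant ninth chord.
The lowest note is Db, the root of the chord, so this is root position.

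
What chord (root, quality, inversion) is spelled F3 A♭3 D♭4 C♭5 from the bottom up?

Reducing to letter names: F, Ab, Db, Cb. These stack in thirds as Db–F–Ab–Cb — a Db dominant seventh chord.
With the third (F) in the bass, the chord is in first inversion (figured bass 6/5).

Db dominant seventh, first inversion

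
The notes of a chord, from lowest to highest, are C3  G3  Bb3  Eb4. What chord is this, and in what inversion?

Reducing to letter names: C, G, Bb, Eb. These stack in thirds as C–Eb–G–Bb — a C minor seventh chord.
The lowest note is C, the root of the chord, so this is root position (figured bass 7).

C minor seventh, root position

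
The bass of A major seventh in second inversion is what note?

E

A major seventh is A–C#–E–G#. Second inversion places the fifth in the bass: E.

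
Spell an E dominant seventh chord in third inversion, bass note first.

E dominant seventh is E–G#–B–D. Third inversion puts the seventh (D) in the bass, with the remaining tones above: D, E, G#, B.

D, E, G#, B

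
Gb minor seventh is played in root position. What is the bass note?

In root position the root is lowest. For Gb minor seventh (Gb–Bbb–Db–Fb) that is Gb.

Gb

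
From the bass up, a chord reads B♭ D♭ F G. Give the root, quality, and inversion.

G half-diminished seventh, first inversion

The distinct note names are Bb, Db, F, G. Stacked in thirds they read G–Bb–Db–F, which is a half-diminished seventh chord on G.
The lowest note is Bb, the third of the chord, so this is first inversion (figured bass 6/5).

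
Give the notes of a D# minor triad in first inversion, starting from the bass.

F#, A#, D#

D# minor is D#–F#–A#. First inversion puts the third (F#) in the bass, with the remaining tones above: F#, A#, D#.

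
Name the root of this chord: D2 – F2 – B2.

B

Reordering D, F, B into stacked thirds gives B–D–F; the bottom of that stack, B, is the root.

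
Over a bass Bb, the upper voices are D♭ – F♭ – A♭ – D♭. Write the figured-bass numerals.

7

The notes Bb, Db, Fb, Ab stack in thirds as Bb–Db–Fb–Ab — a Bb half-diminished seventh chord. The bass Bb is the root, so this is root position: figured 7.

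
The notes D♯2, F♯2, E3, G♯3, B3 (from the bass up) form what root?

Reordering D#, F#, E, G#, B into stacked thirds gives E–G#–B–D#–F#; the bottom of that stack, E, is the root.

E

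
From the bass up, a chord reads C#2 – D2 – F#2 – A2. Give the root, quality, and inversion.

D major seventh, third inversion

The distinct note names are C#, D, F#, A. Stacked in thirds they read D–F#–A–C#, which is a major seventh chord on D.
The lowest note is C#, the seventh of the chord, so this is third inversion (figured bass 4/2).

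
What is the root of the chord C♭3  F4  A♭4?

F

Cb, F, Ab are the tones of an F diminished triad (F–Ab–Cb), making F the root.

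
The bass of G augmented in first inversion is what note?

In first inversion the third is lowest. For G augmented (G–B–D#) that is B.

B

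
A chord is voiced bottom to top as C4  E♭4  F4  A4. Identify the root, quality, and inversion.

The pitch classes C, Eb, F, A arrange in thirds as F–A–C–Eb: an F dominant seventh chord.
With the fifth (C) in the bass, the chord is in second inversion (figured bass 4/3).

F dominant seventh, second inversion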